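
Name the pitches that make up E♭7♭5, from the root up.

Root Eb, quality dominant seventh flat five:
- root: Eb
- major 3rd: G
- diminished 5th: Bbb
- minor 7th: Db

Eb – G – Bbb – Db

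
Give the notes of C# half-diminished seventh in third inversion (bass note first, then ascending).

In root position, C# half-diminished seventh is C-sharp–E–G–B.
Third inversion puts the seventh (B) in the bass.

B, C-sharp, E, G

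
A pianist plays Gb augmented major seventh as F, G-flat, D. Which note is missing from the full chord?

Gb augmented major seventh = G-flat, B-flat, D, F. The voicing lacks the 3rd (major 3rd), B-flat.

B-flat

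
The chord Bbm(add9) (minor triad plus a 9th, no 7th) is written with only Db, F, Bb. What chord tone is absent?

C

The full Bbm(add9) chord is Bb, Db, F, C.
Comparing with the voicing, the major 9th (9th) — C — is absent.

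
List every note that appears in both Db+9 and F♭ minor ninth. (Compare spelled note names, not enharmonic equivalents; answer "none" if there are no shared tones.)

Cb

Db+9 = Db, F, A, Cb, Eb.
F♭ minor ninth = Fb, Abb, Cb, Ebb, Gb.
Shared: Cb.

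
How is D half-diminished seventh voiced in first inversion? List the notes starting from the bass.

D half-diminished seventh = D–F–A♭–C; first inversion → third (F) lowest.

F, A♭, C, D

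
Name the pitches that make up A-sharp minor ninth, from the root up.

Root A♯, quality minor ninth:
root → A♯
3rd (minor 3rd) → C♯
5th (perfect 5th) → E♯
7th (minor 7th) → G♯
9th (major 9th) → B♯

A♯ – C♯ – E♯ – G♯ – B♯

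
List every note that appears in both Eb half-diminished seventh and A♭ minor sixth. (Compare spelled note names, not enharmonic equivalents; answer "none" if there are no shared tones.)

E-flat

Eb half-diminished seventh = E-flat, G-flat, B-double-flat, D-flat.
A♭ minor sixth = A-flat, C-flat, E-flat, F.
Shared: E-flat.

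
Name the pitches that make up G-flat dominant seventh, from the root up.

Root G-flat, quality dominant seventh:
- root: G-flat
- major 3rd: B-flat
- perfect 5th: D-flat
- minor 7th: F-flat

G-flat, B-flat, D-flat, F-flat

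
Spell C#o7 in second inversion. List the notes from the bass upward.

In root position, C#o7 is C♯–E–G–B♭.
Second inversion puts the fifth (G) in the bass.

G B♭ C♯ E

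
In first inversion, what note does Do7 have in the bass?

Do7 in root position is D–F–Ab–Cb.
First inversion places the third in the bass, which is F.

F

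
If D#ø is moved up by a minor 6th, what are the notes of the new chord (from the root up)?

D♯ up a minor 6th → B. New chord: B half-diminished seventh.
Root: B
Minor 3rd (3rd): D
Diminished 5th (5th): F
Minor 7th (7th): A

B, D, F, A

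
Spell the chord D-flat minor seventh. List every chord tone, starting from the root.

D-flat – F-flat – A-flat – C-flat

Root D-flat, quality minor seventh:
D-flat — root
F-flat — minor 3rd
A-flat — perfect 5th
C-flat — minor 7th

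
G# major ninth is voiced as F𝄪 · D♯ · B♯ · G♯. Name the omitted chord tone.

A♯

The full G# major ninth chord is G♯, B♯, D♯, F𝄪, A♯.
Comparing with the voicing, the major 9th (9th) — A♯ — is absent.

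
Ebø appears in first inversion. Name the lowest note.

Gb

Ebø in root position is Eb–Gb–Bbb–Db.
First inversion places the third in the bass, which is Gb.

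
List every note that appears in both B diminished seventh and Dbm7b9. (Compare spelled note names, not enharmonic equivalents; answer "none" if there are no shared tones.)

Ab

B diminished seventh = B, D, F, Ab.
Dbm7b9 = Db, Fb, Ab, Cb, Ebb.
Shared: Ab.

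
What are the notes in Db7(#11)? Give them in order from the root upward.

Root Db, quality dominant seventh sharp eleven:
Db — root
F — major 3rd
Ab — perfect 5th
Cb — minor 7th
G — augmented 11th

Db F Ab Cb G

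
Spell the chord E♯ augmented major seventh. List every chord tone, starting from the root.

E-sharp, G-double-sharp, B-double-sharp, D-double-sharp

Root E-sharp, quality augmented major seventh:
E-sharp — root
G-double-sharp — major 3rd
B-double-sharp — augmented 5th
D-double-sharp — major 7th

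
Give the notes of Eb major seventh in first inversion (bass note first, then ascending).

G, Bb, D, Eb

Eb major seventh = Eb–G–Bb–D; first inversion → third (G) lowest.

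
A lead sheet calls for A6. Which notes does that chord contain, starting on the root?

Root A, quality major sixth:
A — root
C♯ — major 3rd
E — perfect 5th
F♯ — major 6th

A, C♯, E, F♯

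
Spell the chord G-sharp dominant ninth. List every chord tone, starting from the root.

Root G♯, quality dominant ninth:
Root: G♯
Major 3rd (3rd): B♯
Perfect 5th (5th): D♯
Minor 7th (7th): F♯
Major 9th (9th): A♯

G♯  B♯  D♯  F♯  A♯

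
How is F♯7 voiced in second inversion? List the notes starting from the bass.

C#, E, F#, A#

In root position, F♯7 is F#–A#–C#–E.
Second inversion puts the fifth (C#) in the bass.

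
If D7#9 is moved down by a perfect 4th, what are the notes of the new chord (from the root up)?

Transposed root: D → A (perfect 4th down). So we spell A dominant seventh sharp nine:
root → A
3rd (major 3rd) → C♯
5th (perfect 5th) → E
7th (minor 7th) → G
9th (augmented 9th) → B♯

A, C♯, E, G, B♯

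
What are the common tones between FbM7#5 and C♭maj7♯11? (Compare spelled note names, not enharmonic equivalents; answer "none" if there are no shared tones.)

E♭

FbM7#5 = F♭, A♭, C, E♭.
C♭maj7♯11 = C♭, E♭, G♭, B♭, F.
Shared: E♭.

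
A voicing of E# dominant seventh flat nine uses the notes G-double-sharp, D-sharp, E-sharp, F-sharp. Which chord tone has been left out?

E# dominant seventh flat nine = E-sharp, G-double-sharp, B-sharp, D-sharp, F-sharp. The voicing lacks the 5th (perfect 5th), B-sharp.

B-sharp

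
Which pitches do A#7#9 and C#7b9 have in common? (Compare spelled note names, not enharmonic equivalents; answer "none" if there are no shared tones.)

E# – G#

A#7#9 = A#, C##, E#, G#, B##.
C#7b9 = C#, E#, G#, B, D.
Shared: E#, G#.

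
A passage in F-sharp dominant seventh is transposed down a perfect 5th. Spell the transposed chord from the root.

B, D♯, F♯, A

F♯ down a perfect 5th → B. New chord: B dominant seventh.
root → B
3rd (major 3rd) → D♯
5th (perfect 5th) → F♯
7th (minor 7th) → A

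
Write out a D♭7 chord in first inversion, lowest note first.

D♭7 = Db–F–Ab–Cb; first inversion → third (F) lowest.

F, Ab, Cb, Db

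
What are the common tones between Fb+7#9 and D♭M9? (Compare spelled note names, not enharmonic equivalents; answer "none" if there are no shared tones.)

Fb+7#9 = Fb, Ab, C, Ebb, G.
D♭M9 = Db, F, Ab, C, Eb.
Shared: Ab, C.

Ab  C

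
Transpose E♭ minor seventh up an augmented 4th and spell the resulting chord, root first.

A C E G

Transposed root: E♭ → A (augmented 4th up). So we spell A minor seventh:
A — root
C — minor 3rd
E — perfect 5th
G — minor 7th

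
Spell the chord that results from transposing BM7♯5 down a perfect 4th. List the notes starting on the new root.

F# – A# – C## – E#

B down a perfect 4th → F#. New chord: F# augmented major seventh.
root → F#
3rd (major 3rd) → A#
5th (augmented 5th) → C##
7th (major 7th) → E#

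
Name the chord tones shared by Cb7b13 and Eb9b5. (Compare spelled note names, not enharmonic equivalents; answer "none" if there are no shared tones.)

Eb, Bbb

Cb7b13: Cb Eb Gb Bbb Abb
Eb9b5: Eb G Bbb Db F
Common to both → Eb, Bbb.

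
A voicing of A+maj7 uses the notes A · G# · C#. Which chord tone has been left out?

E#

A+maj7 = A, C#, E#, G#. The voicing lacks the 5th (augmented 5th), E#.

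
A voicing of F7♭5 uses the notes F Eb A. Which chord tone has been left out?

The full F7♭5 chord is F, A, Cb, Eb.
Comparing with the voicing, the diminished 5th (5th) — Cb — is absent.

Cb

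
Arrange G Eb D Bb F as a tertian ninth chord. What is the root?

Stacking in thirds gives Eb – G – Bb – D – F, so Eb is the root — Eb major ninth.

Eb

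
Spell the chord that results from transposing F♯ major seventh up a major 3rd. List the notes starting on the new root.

A-sharp C-double-sharp E-sharp G-double-sharp

Transposed root: F-sharp → A-sharp (major 3rd up). So we spell A-sharp major seventh:
Root: A-sharp
Major 3rd (3rd): C-double-sharp
Perfect 5th (5th): E-sharp
Major 7th (7th): G-double-sharp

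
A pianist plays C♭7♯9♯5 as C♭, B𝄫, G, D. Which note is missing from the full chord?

The full C♭7♯9♯5 chord is C♭, E♭, G, B𝄫, D.
Comparing with the voicing, the major 3rd (3rd) — E♭ — is absent.

E♭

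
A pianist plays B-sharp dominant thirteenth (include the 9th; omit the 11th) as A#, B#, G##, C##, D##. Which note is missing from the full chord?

B-sharp dominant thirteenth = B#, D##, F##, A#, C##, G##. The voicing lacks the 5th (perfect 5th), F##.

F##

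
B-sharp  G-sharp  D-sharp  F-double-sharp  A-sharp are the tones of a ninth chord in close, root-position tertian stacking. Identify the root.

G-sharp

Stacking in thirds gives G-sharp – B-sharp – D-sharp – F-double-sharp – A-sharp, so G-sharp is the root — G-sharp major ninth.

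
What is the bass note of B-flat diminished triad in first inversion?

D-flat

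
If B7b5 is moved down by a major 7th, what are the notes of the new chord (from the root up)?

Transposed root: B → C (major 7th down). So we spell C dominant seventh flat five:
C — root
E — major 3rd
Gb — diminished 5th
Bb — minor 7th

C, E, Gb, Bb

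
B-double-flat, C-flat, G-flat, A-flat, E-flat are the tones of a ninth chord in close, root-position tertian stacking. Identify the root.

Arranged so that each adjacent pair is a third by letter name: A-flat – C-flat – E-flat – G-flat – B-double-flat.
The bottom of that stack, A-flat, is the root (this is A-flat minor seventh flat nine).

A-flat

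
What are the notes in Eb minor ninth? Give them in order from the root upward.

Eb – Gb – Bb – Db – F

Eb minor ninth is a minor ninth built on Eb.
Eb — root
Gb — minor 3rd
Bb — perfect 5th
Db — minor 7th
F — major 9th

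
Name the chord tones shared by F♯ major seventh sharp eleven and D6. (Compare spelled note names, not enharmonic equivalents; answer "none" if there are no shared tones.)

F#

F♯ major seventh sharp eleven: F# A# C# E# B#
D6: D F# A B
Common to both → F#.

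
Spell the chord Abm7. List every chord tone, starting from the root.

Abm7 is a minor seventh built on A♭.
- root: A♭
- minor 3rd: C♭
- perfect 5th: E♭
- minor 7th: G♭

A♭ – C♭ – E♭ – G♭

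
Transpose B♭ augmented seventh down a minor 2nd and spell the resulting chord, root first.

A minor 2nd down from Bb is A, so the new chord is A augmented seventh.
root → A
3rd (major 3rd) → C#
5th (augmented 5th) → E#
7th (minor 7th) → G

A  C#  E#  G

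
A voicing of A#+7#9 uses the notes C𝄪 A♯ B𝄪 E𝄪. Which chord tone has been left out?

G♯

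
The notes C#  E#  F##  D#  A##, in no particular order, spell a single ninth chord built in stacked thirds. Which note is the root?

D#

Arranged so that each adjacent pair is a third by letter name: D# – F## – A## – C# – E#.
The bottom of that stack, D#, is the root (this is D# dominant ninth sharp five).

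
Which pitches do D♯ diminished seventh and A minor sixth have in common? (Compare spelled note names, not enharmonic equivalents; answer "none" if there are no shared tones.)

F-sharp  A  C

D♯ diminished seventh: D-sharp F-sharp A C
A minor sixth: A C E F-sharp
Common to both → F-sharp, A, C.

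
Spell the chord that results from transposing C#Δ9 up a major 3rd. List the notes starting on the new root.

C♯ up a major 3rd → E♯. New chord: E♯ major ninth.
root → E♯
3rd (major 3rd) → G𝄪
5th (perfect 5th) → B♯
7th (major 7th) → D𝄪
9th (major 9th) → F𝄪

E♯  G𝄪  B♯  D𝄪  F𝄪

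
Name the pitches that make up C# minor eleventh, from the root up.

C#  E  G#  B  D#  F#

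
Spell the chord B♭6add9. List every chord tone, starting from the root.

Bb D F G C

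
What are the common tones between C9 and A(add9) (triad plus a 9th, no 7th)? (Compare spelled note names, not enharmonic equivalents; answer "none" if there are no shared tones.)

E

C9: C E G Bb D
A(add9): A C# E B
Common to both → E.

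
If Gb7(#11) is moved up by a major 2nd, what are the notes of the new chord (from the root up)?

Ab – C – Eb – Gb – D

Gb up a major 2nd → Ab. New chord: Ab dominant seventh sharp eleven.
Root: Ab
Major 3rd (3rd): C
Perfect 5th (5th): Eb
Minor 7th (7th): Gb
Augmented 11th (11th): D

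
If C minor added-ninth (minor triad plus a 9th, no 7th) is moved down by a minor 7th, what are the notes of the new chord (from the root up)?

D  F  A  E

A minor 7th down from C is D, so the new chord is D minor added-ninth.
- root: D
- minor 3rd: F
- perfect 5th: A
- major 9th: E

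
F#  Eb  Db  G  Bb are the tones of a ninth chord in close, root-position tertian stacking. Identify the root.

Eb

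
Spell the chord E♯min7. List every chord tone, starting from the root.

E# G# B# D#

E♯min7: minor seventh on E#.
root → E#
3rd (minor 3rd) → G#
5th (perfect 5th) → B#
7th (minor 7th) → D#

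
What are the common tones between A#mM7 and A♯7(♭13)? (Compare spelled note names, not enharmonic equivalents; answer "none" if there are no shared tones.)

A#mM7 = A#, C#, E#, G##.
A♯7(♭13) = A#, C##, E#, G#, F#.
Shared: A#, E#.

A# E#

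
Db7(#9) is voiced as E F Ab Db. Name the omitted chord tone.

Db7(#9) = Db, F, Ab, Cb, E. The voicing lacks the 7th (minor 7th), Cb.

Cb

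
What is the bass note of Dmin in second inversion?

Dmin = D–F–A. Second inversion → fifth in the bass = A.

A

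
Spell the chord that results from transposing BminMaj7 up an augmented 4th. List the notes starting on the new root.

B up an augmented 4th → E#. New chord: E# minor-major seventh.
E# — root
G# — minor 3rd
B# — perfect 5th
D## — major 7th

E# – G# – B# – D##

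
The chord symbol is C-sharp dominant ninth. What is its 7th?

B

Root of C-sharp dominant ninth = C#. The 7th is a minor 7th: C# up a minor 7th → B.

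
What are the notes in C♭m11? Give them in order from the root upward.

Cb, Ebb, Gb, Bbb, Db, Fb

C♭m11 is a minor eleventh built on Cb.
Root: Cb
Minor 3rd (3rd): Ebb
Perfect 5th (5th): Gb
Minor 7th (7th): Bbb
Major 9th (9th): Db
Perfect 11th (11th): Fb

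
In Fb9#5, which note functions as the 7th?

Ebb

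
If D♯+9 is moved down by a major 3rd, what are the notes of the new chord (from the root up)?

B D# F## A C#

A major 3rd down from D# is B, so the new chord is B dominant ninth sharp five.
Root: B
Major 3rd (3rd): D#
Augmented 5th (5th): F##
Minor 7th (7th): A
Major 9th (9th): C#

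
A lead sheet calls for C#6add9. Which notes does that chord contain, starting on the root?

C#6add9 is a six-nine built on C#.
- root: C#
- major 3rd: E#
- perfect 5th: G#
- major 6th: A#
- major 9th: D#

C# – E# – G# – A# – D#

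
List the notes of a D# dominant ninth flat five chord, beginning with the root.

D#  F##  A  C#  E#

D# dominant ninth flat five is a dominant ninth flat five built on D#.
root → D#
3rd (major 3rd) → F##
5th (diminished 5th) → A
7th (minor 7th) → C#
9th (major 9th) → E#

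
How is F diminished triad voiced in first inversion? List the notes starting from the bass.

Ab, Cb, F

F diminished triad = F–Ab–Cb; first inversion → third (Ab) lowest.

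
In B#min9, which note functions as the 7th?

Root of B#min9 = B#. The 7th is a minor 7th: B# up a minor 7th → A#.

A#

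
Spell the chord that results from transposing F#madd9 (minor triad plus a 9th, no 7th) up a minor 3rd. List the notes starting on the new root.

A, C, E, B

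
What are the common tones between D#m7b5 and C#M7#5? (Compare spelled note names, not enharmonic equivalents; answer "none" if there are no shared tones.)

C#

D#m7b5: D# F# A C#
C#M7#5: C# E# G## B#
Common to both → C#.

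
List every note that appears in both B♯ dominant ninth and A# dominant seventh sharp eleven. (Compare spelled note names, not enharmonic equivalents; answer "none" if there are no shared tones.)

D-double-sharp, A-sharp, C-double-sharp

B♯ dominant ninth = B-sharp, D-double-sharp, F-double-sharp, A-sharp, C-double-sharp.
A# dominant seventh sharp eleven = A-sharp, C-double-sharp, E-sharp, G-sharp, D-double-sharp.
Shared: D-double-sharp, A-sharp, C-double-sharp.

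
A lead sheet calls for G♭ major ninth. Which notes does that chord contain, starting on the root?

Root Gb, quality major ninth:
Root: Gb
Major 3rd (3rd): Bb
Perfect 5th (5th): Db
Major 7th (7th): F
Major 9th (9th): Ab

Gb, Bb, Db, F, Ab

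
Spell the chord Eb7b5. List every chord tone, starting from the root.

Eb, G, Bbb, Db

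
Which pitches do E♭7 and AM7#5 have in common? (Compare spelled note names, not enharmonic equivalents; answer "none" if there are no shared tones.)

E♭7: Eb G Bb Db
AM7#5: A C# E# G#
Common to both → none.

none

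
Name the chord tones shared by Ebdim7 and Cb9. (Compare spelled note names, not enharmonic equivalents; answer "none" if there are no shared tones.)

Ebdim7: Eb Gb Bbb Dbb
Cb9: Cb Eb Gb Bbb Db
Common to both → Eb, Gb, Bbb.

Eb – Gb – Bbb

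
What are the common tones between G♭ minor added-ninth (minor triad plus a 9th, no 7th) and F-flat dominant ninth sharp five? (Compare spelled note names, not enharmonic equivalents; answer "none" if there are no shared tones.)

G♭ minor added-ninth: G-flat B-double-flat D-flat A-flat
F-flat dominant ninth sharp five: F-flat A-flat C E-double-flat G-flat
Common to both → G-flat, A-flat.

G-flat A-flat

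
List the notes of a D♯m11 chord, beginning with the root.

D#, F#, A#, C#, E#, G#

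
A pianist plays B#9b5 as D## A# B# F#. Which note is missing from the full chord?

The full B#9b5 chord is B#, D##, F#, A#, C##.
Comparing with the voicing, the major 9th (9th) — C## — is absent.

C##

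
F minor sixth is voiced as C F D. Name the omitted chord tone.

A♭

The full F minor sixth chord is F, A♭, C, D.
Comparing with the voicing, the minor 3rd (3rd) — A♭ — is absent.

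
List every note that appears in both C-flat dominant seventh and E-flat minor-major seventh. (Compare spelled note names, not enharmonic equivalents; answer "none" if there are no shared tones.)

C-flat dominant seventh = C-flat, E-flat, G-flat, B-double-flat.
E-flat minor-major seventh = E-flat, G-flat, B-flat, D.
Shared: E-flat, G-flat.

E-flat G-flat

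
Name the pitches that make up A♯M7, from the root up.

A♯M7: major seventh on A#.
- root: A#
- major 3rd: C##
- perfect 5th: E#
- major 7th: G##

A# C## E# G##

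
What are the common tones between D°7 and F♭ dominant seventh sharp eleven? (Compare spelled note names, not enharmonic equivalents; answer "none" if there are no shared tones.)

D°7 = D, F, Ab, Cb.
F♭ dominant seventh sharp eleven = Fb, Ab, Cb, Ebb, Bb.
Shared: Ab, Cb.

Ab Cb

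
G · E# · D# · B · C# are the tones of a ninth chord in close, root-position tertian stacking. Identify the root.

C#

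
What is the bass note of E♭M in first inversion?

G

E♭M in root position is Eb–G–Bb.
First inversion places the third in the bass, which is G.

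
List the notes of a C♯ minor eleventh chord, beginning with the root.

C-sharp, E, G-sharp, B, D-sharp, F-sharp

C♯ minor eleventh is a minor eleventh built on C-sharp.
root → C-sharp
3rd (minor 3rd) → E
5th (perfect 5th) → G-sharp
7th (minor 7th) → B
9th (major 9th) → D-sharp
11th (perfect 11th) → F-sharp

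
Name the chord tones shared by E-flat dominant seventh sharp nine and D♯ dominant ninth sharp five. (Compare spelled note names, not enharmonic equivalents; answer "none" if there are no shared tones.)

none

E-flat dominant seventh sharp nine: E-flat G B-flat D-flat F-sharp
D♯ dominant ninth sharp five: D-sharp F-double-sharp A-double-sharp C-sharp E-sharp
Common to both → none.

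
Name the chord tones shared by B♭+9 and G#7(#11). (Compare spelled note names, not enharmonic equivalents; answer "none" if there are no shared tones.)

F#

B♭+9: Bb D F# Ab C
G#7(#11): G# B# D# F# C##
Common to both → F#.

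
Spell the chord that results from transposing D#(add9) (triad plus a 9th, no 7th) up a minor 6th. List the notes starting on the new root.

B – D# – F# – C#

Transposed root: D# → B (minor 6th up). So we spell B added-ninth:
B — root
D# — major 3rd
F# — perfect 5th
C# — major 9th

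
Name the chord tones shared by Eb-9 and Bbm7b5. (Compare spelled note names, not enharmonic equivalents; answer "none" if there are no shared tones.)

Eb-9 = E♭, G♭, B♭, D♭, F.
Bbm7b5 = B♭, D♭, F♭, A♭.
Shared: B♭, D♭.

B♭ D♭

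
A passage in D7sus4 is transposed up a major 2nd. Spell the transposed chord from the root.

E  A  B  D

Transposed root: D → E (major 2nd up). So we spell E dominant seventh suspended fourth:
Root: E
Perfect 4th (4th): A
Perfect 5th (5th): B
Minor 7th (7th): D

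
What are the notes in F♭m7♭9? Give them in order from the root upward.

F♭  A𝄫  C♭  E𝄫  G𝄫

F♭m7♭9: minor seventh flat nine on F♭.
F♭ — root
A𝄫 — minor 3rd
C♭ — perfect 5th
E𝄫 — minor 7th
G𝄫 — minor 9th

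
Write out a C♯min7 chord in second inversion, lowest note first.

G#  B  C#  E

C♯min7 = C#–E–G#–B; second inversion → fifth (G#) lowest.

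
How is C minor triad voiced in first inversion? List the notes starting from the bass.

E-flat  G  C

In root position, C minor triad is C–E-flat–G.
First inversion puts the third (E-flat) in the bass.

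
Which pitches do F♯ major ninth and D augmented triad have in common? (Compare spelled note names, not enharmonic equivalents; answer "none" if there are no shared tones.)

F#, A#

F♯ major ninth: F# A# C# E# G#
D augmented triad: D F# A#
Common to both → F#, A#.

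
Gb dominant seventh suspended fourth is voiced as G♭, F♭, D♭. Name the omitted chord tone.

The full Gb dominant seventh suspended fourth chord is G♭, C♭, D♭, F♭.
Comparing with the voicing, the perfect 4th (4th) — C♭ — is absent.

C♭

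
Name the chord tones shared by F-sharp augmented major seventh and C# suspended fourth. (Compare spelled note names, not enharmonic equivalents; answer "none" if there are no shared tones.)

F-sharp

F-sharp augmented major seventh: F-sharp A-sharp C-double-sharp E-sharp
C# suspended fourth: C-sharp F-sharp G-sharp
Common to both → F-sharp.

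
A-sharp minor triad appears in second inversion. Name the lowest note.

E#

A-sharp minor triad in root position is A#–C#–E#.
Second inversion places the fifth in the bass, which is E#.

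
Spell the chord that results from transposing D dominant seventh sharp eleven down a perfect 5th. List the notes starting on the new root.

G B D F C-sharp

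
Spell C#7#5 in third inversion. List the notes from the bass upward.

B – C# – E# – G##

C#7#5 = C#–E#–G##–B; third inversion → seventh (B) lowest.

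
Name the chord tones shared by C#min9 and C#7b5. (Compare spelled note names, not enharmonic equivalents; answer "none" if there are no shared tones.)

C#, B

C#min9 = C#, E, G#, B, D#.
C#7b5 = C#, E#, G, B.
Shared: C#, B.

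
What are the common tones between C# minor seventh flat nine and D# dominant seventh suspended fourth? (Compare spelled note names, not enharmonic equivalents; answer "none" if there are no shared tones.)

C#, G#

C# minor seventh flat nine = C#, E, G#, B, D.
D# dominant seventh suspended fourth = D#, G#, A#, C#.
Shared: C#, G#.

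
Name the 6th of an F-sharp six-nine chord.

D♯

F-sharp six-nine is built on F♯; its 6th is a major 6th above the root.
A sixth above F uses the letter D, and the major 6th above F♯ is D♯.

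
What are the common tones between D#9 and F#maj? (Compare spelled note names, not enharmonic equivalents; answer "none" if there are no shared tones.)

A# C#

D#9 = D#, F##, A#, C#, E#.
F#maj = F#, A#, C#.
Shared: A#, C#.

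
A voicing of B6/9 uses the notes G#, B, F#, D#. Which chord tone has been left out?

B6/9 = B, D#, F#, G#, C#. The voicing lacks the 9th (major 9th), C#.

C#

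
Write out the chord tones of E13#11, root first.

E13#11 is a dominant thirteenth sharp eleven built on E.
root → E
3rd (major 3rd) → G#
5th (perfect 5th) → B
7th (minor 7th) → D
9th (major 9th) → F#
11th (augmented 11th) → A#
13th (major 13th) → C#

E, G#, B, D, F#, A#, C#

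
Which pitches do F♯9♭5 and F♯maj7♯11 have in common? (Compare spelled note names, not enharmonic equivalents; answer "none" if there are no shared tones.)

F♯9♭5: F# A# C E G#
F♯maj7♯11: F# A# C# E# B#
Common to both → F#, A#.

F# A#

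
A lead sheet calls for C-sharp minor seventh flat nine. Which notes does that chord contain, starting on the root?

C-sharp E G-sharp B D

C-sharp minor seventh flat nine: minor seventh flat nine on C-sharp.
Root: C-sharp
Minor 3rd (3rd): E
Perfect 5th (5th): G-sharp
Minor 7th (7th): B
Minor 9th (9th): D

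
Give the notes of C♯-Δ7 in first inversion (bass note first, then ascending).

C♯-Δ7 = C#–E–G#–B#; first inversion → third (E) lowest.

E G# B# C#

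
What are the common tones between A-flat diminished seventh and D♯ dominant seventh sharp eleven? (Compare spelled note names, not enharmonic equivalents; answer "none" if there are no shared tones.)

none

A-flat diminished seventh: A♭ C♭ E𝄫 G𝄫
D♯ dominant seventh sharp eleven: D♯ F𝄪 A♯ C♯ G𝄪
Common to both → none.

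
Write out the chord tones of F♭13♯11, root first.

Root F♭, quality dominant thirteenth sharp eleven:
- root: F♭
- major 3rd: A♭
- perfect 5th: C♭
- minor 7th: E𝄫
- major 9th: G♭
- augmented 11th: B♭
- major 13th: D♭

F♭ – A♭ – C♭ – E𝄫 – G♭ – B♭ – D♭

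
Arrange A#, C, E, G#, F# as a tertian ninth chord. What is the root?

F#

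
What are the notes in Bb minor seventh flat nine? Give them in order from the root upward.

B-flat – D-flat – F – A-flat – C-flat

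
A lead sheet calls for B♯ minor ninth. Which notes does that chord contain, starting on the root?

B#, D#, F##, A#, C##

Root B#, quality minor ninth:
- root: B#
- minor 3rd: D#
- perfect 5th: F##
- minor 7th: A#
- major 9th: C##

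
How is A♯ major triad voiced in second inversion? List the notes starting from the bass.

E♯ A♯ C𝄪

In root position, A♯ major triad is A♯–C𝄪–E♯.
Second inversion puts the fifth (E♯) in the bass.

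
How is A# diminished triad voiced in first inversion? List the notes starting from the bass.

C♯, E, A♯

A# diminished triad = A♯–C♯–E; first inversion → third (C♯) lowest.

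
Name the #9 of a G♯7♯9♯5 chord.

Root of G♯7♯9♯5 = G#. The 9th is an augmented 9th: G# up an augmented 9th → A##.

A##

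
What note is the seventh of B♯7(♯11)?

A♯

Root of B♯7(♯11) = B♯. The 7th is a minor 7th: B♯ up a minor 7th → A♯.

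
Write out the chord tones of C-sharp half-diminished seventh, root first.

C-sharp half-diminished seventh: half-diminished seventh on C#.
Root: C#
Minor 3rd (3rd): E
Diminished 5th (5th): G
Minor 7th (7th): B

C# E G B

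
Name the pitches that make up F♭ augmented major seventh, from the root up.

F-flat, A-flat, C, E-flat

Root F-flat, quality augmented major seventh:
- root: F-flat
- major 3rd: A-flat
- augmented 5th: C
- major 7th: E-flat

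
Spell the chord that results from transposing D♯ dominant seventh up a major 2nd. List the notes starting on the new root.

E-sharp G-double-sharp B-sharp D-sharp

Transposed root: D-sharp → E-sharp (major 2nd up). So we spell E-sharp dominant seventh:
- root: E-sharp
- major 3rd: G-double-sharp
- perfect 5th: B-sharp
- minor 7th: D-sharp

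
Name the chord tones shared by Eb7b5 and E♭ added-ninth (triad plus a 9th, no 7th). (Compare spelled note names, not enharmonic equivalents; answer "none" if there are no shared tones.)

Eb – G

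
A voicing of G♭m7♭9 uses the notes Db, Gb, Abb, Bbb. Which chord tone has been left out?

Fb

The full G♭m7♭9 chord is Gb, Bbb, Db, Fb, Abb.
Comparing with the voicing, the minor 7th (7th) — Fb — is absent.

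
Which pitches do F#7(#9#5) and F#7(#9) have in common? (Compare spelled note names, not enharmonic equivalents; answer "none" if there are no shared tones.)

F#  A#  E  G##

F#7(#9#5) = F#, A#, C##, E, G##.
F#7(#9) = F#, A#, C#, E, G##.
Shared: F#, A#, E, G##.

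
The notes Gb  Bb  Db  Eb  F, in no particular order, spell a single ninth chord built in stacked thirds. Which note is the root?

Stacking in thirds gives Eb – Gb – Bb – Db – F, so Eb is the root — Eb minor ninth.

Eb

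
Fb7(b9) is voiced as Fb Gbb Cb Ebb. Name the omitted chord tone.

Fb7(b9) = Fb, Ab, Cb, Ebb, Gbb. The voicing lacks the 3rd (major 3rd), Ab.

Ab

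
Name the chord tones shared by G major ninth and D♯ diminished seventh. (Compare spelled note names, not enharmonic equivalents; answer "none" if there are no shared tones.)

G major ninth: G B D F-sharp A
D♯ diminished seventh: D-sharp F-sharp A C
Common to both → F-sharp, A.

F-sharp, A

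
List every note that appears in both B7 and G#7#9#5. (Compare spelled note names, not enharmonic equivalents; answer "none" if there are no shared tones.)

F♯

B7: B D♯ F♯ A
G#7#9#5: G♯ B♯ D𝄪 F♯ A𝄪
Common to both → F♯.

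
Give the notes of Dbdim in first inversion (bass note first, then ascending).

F♭ A𝄫 D♭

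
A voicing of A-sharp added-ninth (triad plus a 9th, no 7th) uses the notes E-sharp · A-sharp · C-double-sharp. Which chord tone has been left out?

B-sharp

The full A-sharp added-ninth chord is A-sharp, C-double-sharp, E-sharp, B-sharp.
Comparing with the voicing, the major 9th (9th) — B-sharp — is absent.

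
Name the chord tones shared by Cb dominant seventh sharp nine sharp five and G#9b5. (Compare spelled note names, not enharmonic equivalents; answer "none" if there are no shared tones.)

Cb dominant seventh sharp nine sharp five: Cb Eb G Bbb D
G#9b5: G# B# D F# A#
Common to both → D.

D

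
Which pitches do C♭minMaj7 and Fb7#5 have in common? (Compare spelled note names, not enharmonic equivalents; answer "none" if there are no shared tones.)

C♭minMaj7: Cb Ebb Gb Bb
Fb7#5: Fb Ab C Ebb
Common to both → Ebb.

Ebb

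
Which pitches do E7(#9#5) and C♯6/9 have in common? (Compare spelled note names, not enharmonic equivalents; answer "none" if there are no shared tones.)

G♯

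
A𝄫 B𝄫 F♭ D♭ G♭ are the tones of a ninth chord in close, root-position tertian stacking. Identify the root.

G♭

Arranged so that each adjacent pair is a third by letter name: G♭ – B𝄫 – D♭ – F♭ – A𝄫.
The bottom of that stack, G♭, is the root (this is G♭ minor seventh flat nine).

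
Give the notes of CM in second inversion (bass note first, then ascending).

G, C, E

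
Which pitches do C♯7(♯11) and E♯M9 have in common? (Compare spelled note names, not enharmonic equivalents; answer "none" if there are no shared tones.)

C♯7(♯11): C# E# G# B F##
E♯M9: E# G## B# D## F##
Common to both → E#, F##.

E#, F##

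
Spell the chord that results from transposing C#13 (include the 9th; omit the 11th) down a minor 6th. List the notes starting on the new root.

Transposed root: C# → E# (minor 6th down). So we spell E# dominant thirteenth:
- root: E#
- major 3rd: G##
- perfect 5th: B#
- minor 7th: D#
- major 9th: F##
- major 13th: C##

E#, G##, B#, D#, F##, C##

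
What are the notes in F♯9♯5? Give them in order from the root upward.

F♯ – A♯ – C𝄪 – E – G♯

F♯9♯5 is a dominant ninth sharp five built on F♯.
F♯ — root
A♯ — major 3rd
C𝄪 — augmented 5th
E — minor 7th
G♯ — major 9th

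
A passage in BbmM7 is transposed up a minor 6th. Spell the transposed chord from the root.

Gb  Bbb  Db  F

Transposed root: Bb → Gb (minor 6th up). So we spell Gb minor-major seventh:
Root: Gb
Minor 3rd (3rd): Bbb
Perfect 5th (5th): Db
Major 7th (7th): F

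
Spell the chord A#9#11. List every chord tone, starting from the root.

Root A♯, quality dominant ninth sharp eleven:
- root: A♯
- major 3rd: C𝄪
- perfect 5th: E♯
- minor 7th: G♯
- major 9th: B♯
- augmented 11th: D𝄪

A♯, C𝄪, E♯, G♯, B♯, D𝄪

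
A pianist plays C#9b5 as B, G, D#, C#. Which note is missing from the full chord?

C#9b5 = C#, E#, G, B, D#. The voicing lacks the 3rd (major 3rd), E#.

E#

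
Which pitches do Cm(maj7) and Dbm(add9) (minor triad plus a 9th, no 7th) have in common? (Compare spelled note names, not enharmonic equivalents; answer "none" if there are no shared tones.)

Cm(maj7): C E♭ G B
Dbm(add9): D♭ F♭ A♭ E♭
Common to both → E♭.

E♭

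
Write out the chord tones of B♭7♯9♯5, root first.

Bb – D – F# – Ab – C#

Root Bb, quality dominant seventh sharp nine sharp five:
root → Bb
3rd (major 3rd) → D
5th (augmented 5th) → F#
7th (minor 7th) → Ab
9th (augmented 9th) → C#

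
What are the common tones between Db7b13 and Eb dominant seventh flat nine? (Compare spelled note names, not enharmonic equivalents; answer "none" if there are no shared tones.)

Db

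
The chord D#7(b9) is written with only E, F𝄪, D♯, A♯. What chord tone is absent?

C♯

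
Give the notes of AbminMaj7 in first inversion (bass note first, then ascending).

In root position, AbminMaj7 is Ab–Cb–Eb–G.
First inversion puts the third (Cb) in the bass.

Cb  Eb  G  Ab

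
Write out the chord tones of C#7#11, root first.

C# E# G# B F##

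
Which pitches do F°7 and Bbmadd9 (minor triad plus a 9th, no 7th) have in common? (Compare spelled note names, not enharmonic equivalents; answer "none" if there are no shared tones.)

F°7: F Ab Cb Ebb
Bbmadd9: Bb Db F C
Common to both → F.

F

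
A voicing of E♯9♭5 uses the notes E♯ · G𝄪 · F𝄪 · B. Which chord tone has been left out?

D♯

The full E♯9♭5 chord is E♯, G𝄪, B, D♯, F𝄪.
Comparing with the voicing, the minor 7th (7th) — D♯ — is absent.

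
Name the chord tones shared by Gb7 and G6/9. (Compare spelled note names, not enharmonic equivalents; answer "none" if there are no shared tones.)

Gb7 = G♭, B♭, D♭, F♭.
G6/9 = G, B, D, E, A.
Shared: none.

none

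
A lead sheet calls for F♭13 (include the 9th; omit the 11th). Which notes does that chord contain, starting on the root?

Fb Ab Cb Ebb Gb Db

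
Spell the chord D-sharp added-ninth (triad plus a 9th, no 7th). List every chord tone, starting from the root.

D-sharp  F-double-sharp  A-sharp  E-sharp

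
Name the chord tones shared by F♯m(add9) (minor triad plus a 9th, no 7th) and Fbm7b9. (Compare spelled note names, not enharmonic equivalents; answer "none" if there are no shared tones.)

none

F♯m(add9): F# A C# G#
Fbm7b9: Fb Abb Cb Ebb Gbb
Common to both → none.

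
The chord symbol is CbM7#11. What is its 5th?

Gb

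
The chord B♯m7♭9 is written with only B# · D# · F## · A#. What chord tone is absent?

The full B♯m7♭9 chord is B#, D#, F##, A#, C#.
Comparing with the voicing, the minor 9th (9th) — C# — is absent.

C#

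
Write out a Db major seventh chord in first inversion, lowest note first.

F – Ab – C – Db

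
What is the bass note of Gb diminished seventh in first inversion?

Bbb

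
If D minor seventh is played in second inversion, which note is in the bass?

D minor seventh in root position is D–F–A–C.
Second inversion places the fifth in the bass, which is A.

A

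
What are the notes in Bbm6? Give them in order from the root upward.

Bbm6: minor sixth on Bb.
- root: Bb
- minor 3rd: Db
- perfect 5th: F
- major 6th: G

Bb, Db, F, G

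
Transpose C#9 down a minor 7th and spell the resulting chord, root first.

C♯ down a minor 7th → D♯. New chord: D♯ dominant ninth.
Root: D♯
Major 3rd (3rd): F𝄪
Perfect 5th (5th): A♯
Minor 7th (7th): C♯
Major 9th (9th): E♯

D♯, F𝄪, A♯, C♯, E♯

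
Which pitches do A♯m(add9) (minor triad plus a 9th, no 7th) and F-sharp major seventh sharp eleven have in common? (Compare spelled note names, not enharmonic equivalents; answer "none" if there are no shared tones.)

A#  C#  E#  B#

A♯m(add9): A# C# E# B#
F-sharp major seventh sharp eleven: F# A# C# E# B#
Common to both → A#, C#, E#, B#.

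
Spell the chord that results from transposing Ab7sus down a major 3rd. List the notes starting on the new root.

Fb  Bbb  Cb  Ebb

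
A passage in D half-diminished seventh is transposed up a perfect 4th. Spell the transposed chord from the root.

G, Bb, Db, F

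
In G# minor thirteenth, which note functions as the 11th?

G# minor thirteenth is built on G#; its 11th is a perfect 11th above the root.
A fourth above G uses the letter C, and the perfect 11th above G# is C#.

C#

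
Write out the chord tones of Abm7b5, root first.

Abm7b5 is a half-diminished seventh built on A♭.
root → A♭
3rd (minor 3rd) → C♭
5th (diminished 5th) → E𝄫
7th (minor 7th) → G♭

A♭ – C♭ – E𝄫 – G♭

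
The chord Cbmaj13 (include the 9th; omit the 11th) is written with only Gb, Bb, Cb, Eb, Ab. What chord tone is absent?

The full Cbmaj13 chord is Cb, Eb, Gb, Bb, Db, Ab.
Comparing with the voicing, the major 9th (9th) — Db — is absent.

Db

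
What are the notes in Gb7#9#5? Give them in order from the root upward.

Gb7#9#5: dominant seventh sharp nine sharp five on Gb.
root → Gb
3rd (major 3rd) → Bb
5th (augmented 5th) → D
7th (minor 7th) → Fb
9th (augmented 9th) → A

Gb – Bb – D – Fb – A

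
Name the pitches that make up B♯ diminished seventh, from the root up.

B♯ diminished seventh is a diminished seventh built on B#.
Root: B#
Minor 3rd (3rd): D#
Diminished 5th (5th): F#
Diminished 7th (7th): A

B# – D# – F# – A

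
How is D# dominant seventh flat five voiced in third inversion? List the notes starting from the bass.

D# dominant seventh flat five = D-sharp–F-double-sharp–A–C-sharp; third inversion → seventh (C-sharp) lowest.

C-sharp  D-sharp  F-double-sharp  A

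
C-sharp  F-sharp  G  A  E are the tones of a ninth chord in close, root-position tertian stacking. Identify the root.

Arranged so that each adjacent pair is a third by letter name: F-sharp – A – C-sharp – E – G.
The bottom of that stack, F-sharp, is the root (this is F-sharp minor seventh flat nine).

F-sharp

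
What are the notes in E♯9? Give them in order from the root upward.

E♯9: dominant ninth on E#.
E# — root
G## — major 3rd
B# — perfect 5th
D# — minor 7th
F## — major 9th

E# G## B# D# F##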